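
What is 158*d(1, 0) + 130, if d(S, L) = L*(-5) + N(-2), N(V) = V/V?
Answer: 288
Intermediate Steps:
N(V) = 1
d(S, L) = 1 - 5*L (d(S, L) = L*(-5) + 1 = -5*L + 1 = 1 - 5*L)
158*d(1, 0) + 130 = 158*(1 - 5*0) + 130 = 158*(1 + 0) + 130 = 158*1 + 130 = 158 + 130 = 288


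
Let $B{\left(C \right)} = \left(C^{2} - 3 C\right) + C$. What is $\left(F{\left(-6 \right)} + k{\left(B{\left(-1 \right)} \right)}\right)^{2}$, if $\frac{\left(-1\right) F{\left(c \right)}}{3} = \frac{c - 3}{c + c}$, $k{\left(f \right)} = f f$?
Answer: $\frac{729}{16} \approx 45.563$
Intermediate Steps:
$B{\left(C \right)} = C^{2} - 2 C$
$k{\left(f \right)} = f^{2}$
$F{\left(c \right)} = - \frac{3 \left(-3 + c\right)}{2 c}$ ($F{\left(c \right)} = - 3 \frac{c - 3}{c + c} = - 3 \frac{-3 + c}{2 c} = - \frac{3 \left(-3 + c\right)}{2 c}$)
$\left(F{\left(-6 \right)} + k{\left(B{\left(-1 \right)} \right)}\right)^{2} = \left(\frac{3 \left(3 - -6\right)}{2 \left(-6\right)} + \left(- (-2 - 1)\right)^{2}\right)^{2} = \left(\frac{3}{2} \left(- \frac{1}{6}\right) \left(3 + 6\right) + \left(\left(-1\right) \left(-3\right)\right)^{2}\right)^{2} = \left(\frac{3}{2} \left(- \frac{1}{6}\right) 9 + 3^{2}\right)^{2} = \left(- \frac{9}{4} + 9\right)^{2} = \left(\frac{27}{4}\right)^{2} = \frac{729}{16}$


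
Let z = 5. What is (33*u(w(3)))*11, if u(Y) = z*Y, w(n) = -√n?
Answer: -1815*√3 ≈ -3143.7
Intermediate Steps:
u(Y) = 5*Y
(33*u(w(3)))*11 = (33*(5*(-√3)))*11 = (33*(-5*√3))*11 = -165*√3*11 = -1815*√3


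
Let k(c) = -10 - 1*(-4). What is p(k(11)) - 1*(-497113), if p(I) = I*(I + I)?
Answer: 497185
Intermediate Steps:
k(c) = -6 (k(c) = -10 + 4 = -6)
p(I) = 2*I**2 (p(I) = I*(2*I) = 2*I**2)
p(k(11)) - 1*(-497113) = 2*(-6)**2 - 1*(-497113) = 2*36 + 497113 = 72 + 497113 = 497185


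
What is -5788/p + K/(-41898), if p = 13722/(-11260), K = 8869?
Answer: 455081937637/95820726 ≈ 4749.3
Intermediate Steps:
p = -6861/5630 (p = 13722*(-1/11260) = -6861/5630 ≈ -1.2187)
-5788/p + K/(-41898) = -5788/(-6861/5630) + 8869/(-41898) = -5788*(-5630/6861) + 8869*(-1/41898) = 32586440/6861 - 8869/41898 = 455081937637/95820726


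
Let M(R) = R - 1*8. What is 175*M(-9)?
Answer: -2975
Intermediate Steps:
M(R) = -8 + R (M(R) = R - 8 = -8 + R)
175*M(-9) = 175*(-8 - 9) = 175*(-17) = -2975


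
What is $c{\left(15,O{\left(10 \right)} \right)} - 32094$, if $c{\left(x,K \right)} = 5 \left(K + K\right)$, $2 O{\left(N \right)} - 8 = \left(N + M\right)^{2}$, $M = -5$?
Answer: $-31929$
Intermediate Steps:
$O{\left(N \right)} = 4 + \frac{\left(-5 + N\right)^{2}}{2}$ ($O{\left(N \right)} = 4 + \frac{\left(N - 5\right)^{2}}{2} = 4 + \frac{\left(-5 + N\right)^{2}}{2}$)
$c{\left(x,K \right)} = 10 K$ ($c{\left(x,K \right)} = 5 \cdot 2 K = 10 K$)
$c{\left(15,O{\left(10 \right)} \right)} - 32094 = 10 \left(4 + \frac{\left(-5 + 10\right)^{2}}{2}\right) - 32094 = 10 \left(4 + \frac{5^{2}}{2}\right) - 32094 = 10 \left(4 + \frac{1}{2} \cdot 25\right) - 32094 = 10 \left(4 + \frac{25}{2}\right) - 32094 = 10 \cdot \frac{33}{2} - 32094 = 165 - 32094 = -31929$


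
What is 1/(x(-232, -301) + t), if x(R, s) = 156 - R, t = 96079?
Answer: 1/96467 ≈ 1.0366e-5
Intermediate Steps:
1/(x(-232, -301) + t) = 1/((156 - 1*(-232)) + 96079) = 1/((156 + 232) + 96079) = 1/(388 + 96079) = 1/96467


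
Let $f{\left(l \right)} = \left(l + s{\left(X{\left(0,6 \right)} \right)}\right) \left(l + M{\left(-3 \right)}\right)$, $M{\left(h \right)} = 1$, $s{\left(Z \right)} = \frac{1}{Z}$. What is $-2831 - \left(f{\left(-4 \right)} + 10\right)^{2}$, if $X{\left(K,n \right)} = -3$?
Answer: $-3360$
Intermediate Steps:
$f{\left(l \right)} = \left(1 + l\right) \left(- \frac{1}{3} + l\right)$ ($f{\left(l \right)} = \left(l + \frac{1}{-3}\right) \left(l + 1\right) = \left(l - \frac{1}{3}\right) \left(1 + l\right) = \left(- \frac{1}{3} + l\right) \left(1 + l\right) = \left(1 + l\right) \left(- \frac{1}{3} + l\right)$)
$-2831 - \left(f{\left(-4 \right)} + 10\right)^{2} = -2831 - \left(\left(- \frac{1}{3} + \left(-4\right)^{2} + \frac{2}{3} \left(-4\right)\right) + 10\right)^{2} = -2831 - \left(\left(- \frac{1}{3} + 16 - \frac{8}{3}\right) + 10\right)^{2} = -2831 - \left(13 + 10\right)^{2} = -2831 - 23^{2} = -2831 - 529 = -3360$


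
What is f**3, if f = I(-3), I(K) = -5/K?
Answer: 125/27 ≈ 4.6296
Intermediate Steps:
f = 5/3 (f = -5/(-3) = -5*(-1/3) = 5/3 ≈ 1.6667)
f**3 = (5/3)**3 = 125/27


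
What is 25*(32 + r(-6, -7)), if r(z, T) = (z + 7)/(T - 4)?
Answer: 8775/11 ≈ 797.73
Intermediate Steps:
r(z, T) = (7 + z)/(-4 + T)
25*(32 + r(-6, -7)) = 25*(32 + (7 - 6)/(-4 - 7)) = 25*(32 + 1/(-11)) = 25*(32 - 1/11*1) = 25*(32 - 1/11) = 25*(351/11) = 8775/11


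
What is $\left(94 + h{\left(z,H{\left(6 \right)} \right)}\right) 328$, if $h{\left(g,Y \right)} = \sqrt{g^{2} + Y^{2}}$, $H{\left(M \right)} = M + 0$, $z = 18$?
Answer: $30832 + 1968 \sqrt{10} \approx 37055.0$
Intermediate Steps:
$H{\left(M \right)} = M$
$h{\left(g,Y \right)} = \sqrt{Y^{2} + g^{2}}$
$\left(94 + h{\left(z,H{\left(6 \right)} \right)}\right) 328 = \left(94 + \sqrt{6^{2} + 18^{2}}\right) 328 = \left(94 + \sqrt{36 + 324}\right) 328 = \left(94 + \sqrt{360}\right) 328 = \left(94 + 6 \sqrt{10}\right) 328 = 30832 + 1968 \sqrt{10}$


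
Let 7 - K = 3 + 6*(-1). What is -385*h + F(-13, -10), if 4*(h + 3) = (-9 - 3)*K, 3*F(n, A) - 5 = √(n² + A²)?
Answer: 38120/3 + √269/3 ≈ 12712.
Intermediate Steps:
K = 10 (K = 7 - (3 + 6*(-1)) = 7 - (3 - 6) = 7 - 1*(-3) = 7 + 3 = 10)
F(n, A) = 5/3 + √(A² + n²)/3 (F(n, A) = 5/3 + √(n² + A²)/3 = 5/3 + √(A² + n²)/3)
h = -33 (h = -3 + ((-9 - 3)*10)/4 = -3 + (-12*10)/4 = -3 + (¼)*(-120) = -3 - 30 = -33)
-385*h + F(-13, -10) = -385*(-33) + (5/3 + √((-10)² + (-13)²)/3) = 12705 + (5/3 + √(100 + 169)/3) = 12705 + (5/3 + √269/3) = 38120/3 + √269/3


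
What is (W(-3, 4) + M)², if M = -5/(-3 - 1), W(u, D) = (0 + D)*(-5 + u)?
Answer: 15129/16 ≈ 945.56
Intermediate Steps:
W(u, D) = D*(-5 + u)
M = 5/4 (M = -5/(-4) = -5*(-¼) = 5/4 ≈ 1.2500)
(W(-3, 4) + M)² = (4*(-5 - 3) + 5/4)² = (4*(-8) + 5/4)² = (-32 + 5/4)² = (-123/4)² = 15129/16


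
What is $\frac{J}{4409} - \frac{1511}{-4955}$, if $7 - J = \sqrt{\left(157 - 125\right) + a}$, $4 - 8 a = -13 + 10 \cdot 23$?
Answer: $\frac{6696684}{21846595} - \frac{\sqrt{86}}{17636} \approx 0.30601$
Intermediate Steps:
$a = - \frac{213}{8}$ ($a = \frac{1}{2} - \frac{-13 + 10 \cdot 23}{8} = \frac{1}{2} - \frac{-13 + 230}{8} = \frac{1}{2} - \frac{217}{8} = - \frac{213}{8} \approx -26.625$)
$J = 7 - \frac{\sqrt{86}}{4}$ ($J = 7 - \sqrt{\left(157 - 125\right) - \frac{213}{8}} = 7 - \sqrt{32 - \frac{213}{8}} = 7 - \sqrt{\frac{43}{8}} = 7 - \frac{\sqrt{86}}{4} \approx 4.6816$)
$\frac{J}{4409} - \frac{1511}{-4955} = \frac{7 - \frac{\sqrt{86}}{4}}{4409} - \frac{1511}{-4955} = \left(7 - \frac{\sqrt{86}}{4}\right) \frac{1}{4409} - - \frac{1511}{4955} = \left(\frac{7}{4409} - \frac{\sqrt{86}}{17636}\right) + \frac{1511}{4955} = \frac{6696684}{21846595} - \frac{\sqrt{86}}{17636}$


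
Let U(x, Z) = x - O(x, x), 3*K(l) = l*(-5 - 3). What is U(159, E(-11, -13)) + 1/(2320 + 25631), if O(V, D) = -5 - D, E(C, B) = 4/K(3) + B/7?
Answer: 9028174/27951 ≈ 323.00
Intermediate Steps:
K(l) = -8*l/3 (K(l) = (l*(-5 - 3))/3 = (l*(-8))/3 = (-8*l)/3 = -8*l/3)
E(C, B) = -½ + B/7 (E(C, B) = 4/((-8/3*3)) + B/7 = 4/(-8) + B*(⅐) = 4*(-⅛) + B/7 = -½ + B/7)
U(x, Z) = 5 + 2*x (U(x, Z) = x - (-5 - x) = x + (5 + x) = 5 + 2*x)
U(159, E(-11, -13)) + 1/(2320 + 25631) = (5 + 2*159) + 1/(2320 + 25631) = (5 + 318) + 1/27951 = 323 + 1/27951 = 9028174/27951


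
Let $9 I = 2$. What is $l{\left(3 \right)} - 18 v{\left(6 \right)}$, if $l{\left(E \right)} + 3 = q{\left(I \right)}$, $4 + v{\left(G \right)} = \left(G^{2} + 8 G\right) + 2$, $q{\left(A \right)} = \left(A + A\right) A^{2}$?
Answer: $- \frac{1078175}{729} \approx -1479.0$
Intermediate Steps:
$I = \frac{2}{9}$ ($I = \frac{1}{9} \cdot 2 = \frac{2}{9} \approx 0.22222$)
$q{\left(A \right)} = 2 A^{3}$ ($q{\left(A \right)} = 2 A A^{2} = 2 A^{3}$)
$v{\left(G \right)} = -2 + G^{2} + 8 G$ ($v{\left(G \right)} = -4 + \left(\left(G^{2} + 8 G\right) + 2\right) = -4 + \left(2 + G^{2} + 8 G\right) = -2 + G^{2} + 8 G$)
$l{\left(E \right)} = - \frac{2171}{729}$ ($l{\left(E \right)} = -3 + 2 \left(\frac{2}{9}\right)^{3} = -3 + 2 \cdot \frac{8}{729} = -3 + \frac{16}{729} = - \frac{2171}{729}$)
$l{\left(3 \right)} - 18 v{\left(6 \right)} = - \frac{2171}{729} - 18 \left(-2 + 6^{2} + 8 \cdot 6\right) = - \frac{2171}{729} - 18 \left(-2 + 36 + 48\right) = - \frac{2171}{729} - 1476 = - \frac{1078175}{729}$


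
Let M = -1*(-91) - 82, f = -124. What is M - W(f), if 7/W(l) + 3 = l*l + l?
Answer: 137234/15249 ≈ 8.9995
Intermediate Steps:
W(l) = 7/(-3 + l + l²) (W(l) = 7/(-3 + (l*l + l)) = 7/(-3 + (l² + l)) = 7/(-3 + (l + l²)) = 7/(-3 + l + l²))
M = 9 (M = 91 - 82 = 9)
M - W(f) = 9 - 7/(-3 - 124 + (-124)²) = 9 - 7/(-3 - 124 + 15376) = 9 - 7/15249 = 137234/15249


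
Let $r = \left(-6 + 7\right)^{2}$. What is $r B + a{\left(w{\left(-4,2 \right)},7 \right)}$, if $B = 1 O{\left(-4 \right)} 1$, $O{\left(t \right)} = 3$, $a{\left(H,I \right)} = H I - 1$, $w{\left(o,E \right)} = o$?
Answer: $-26$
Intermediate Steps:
$a{\left(H,I \right)} = -1 + H I$
$r = 1$ ($r = 1^{2} = 1$)
$B = 3$ ($B = 1 \cdot 3 \cdot 1 = 3 \cdot 1 = 3$)
$r B + a{\left(w{\left(-4,2 \right)},7 \right)} = 1 \cdot 3 - 29 = 3 - 29 = -26$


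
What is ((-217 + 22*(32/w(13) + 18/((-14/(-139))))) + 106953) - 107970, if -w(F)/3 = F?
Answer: 731548/273 ≈ 2679.7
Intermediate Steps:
w(F) = -3*F
((-217 + 22*(32/w(13) + 18/((-14/(-139))))) + 106953) - 107970 = ((-217 + 22*(32/((-3*13)) + 18/((-14/(-139))))) + 106953) - 107970 = ((-217 + 22*(32/(-39) + 18/((-14*(-1/139))))) + 106953) - 107970 = ((-217 + 22*(32*(-1/39) + 18/(14/139))) + 106953) - 107970 = ((-217 + 22*(-32/39 + 18*(139/14))) + 106953) - 107970 = ((-217 + 22*(-32/39 + 1251/7)) + 106953) - 107970 = ((-217 + 22*(48565/273)) + 106953) - 107970 = ((-217 + 1068430/273) + 106953) - 107970 = (1009189/273 + 106953) - 107970 = 30207358/273 - 107970 = 731548/273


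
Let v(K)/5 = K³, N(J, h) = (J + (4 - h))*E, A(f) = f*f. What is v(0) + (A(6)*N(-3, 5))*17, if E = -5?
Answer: 12240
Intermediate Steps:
A(f) = f²
N(J, h) = -20 - 5*J + 5*h (N(J, h) = (J + (4 - h))*(-5) = (4 + J - h)*(-5) = -20 - 5*J + 5*h)
v(K) = 5*K³
v(0) + (A(6)*N(-3, 5))*17 = 5*0³ + (6²*(-20 - 5*(-3) + 5*5))*17 = 5*0 + (36*(-20 + 15 + 25))*17 = 0 + (36*20)*17 = 0 + 720*17 = 0 + 12240 = 12240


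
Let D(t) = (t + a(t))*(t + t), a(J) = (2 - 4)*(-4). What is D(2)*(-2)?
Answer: -80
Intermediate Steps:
a(J) = 8 (a(J) = -2*(-4) = 8)
D(t) = 2*t*(8 + t) (D(t) = (t + 8)*(t + t) = (8 + t)*(2*t) = 2*t*(8 + t))
D(2)*(-2) = (2*2*(8 + 2))*(-2) = (2*2*10)*(-2) = 40*(-2) = -80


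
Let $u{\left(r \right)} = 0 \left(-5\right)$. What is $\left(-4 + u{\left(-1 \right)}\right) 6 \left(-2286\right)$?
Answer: $54864$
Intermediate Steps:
$u{\left(r \right)} = 0$
$\left(-4 + u{\left(-1 \right)}\right) 6 \left(-2286\right) = \left(-4 + 0\right) 6 \left(-2286\right) = \left(-4\right) 6 \left(-2286\right) = \left(-24\right) \left(-2286\right) = 54864$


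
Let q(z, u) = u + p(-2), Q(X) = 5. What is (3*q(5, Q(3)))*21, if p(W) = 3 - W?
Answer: 630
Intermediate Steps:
q(z, u) = 5 + u (q(z, u) = u + (3 - 1*(-2)) = u + (3 + 2) = u + 5 = 5 + u)
(3*q(5, Q(3)))*21 = (3*(5 + 5))*21 = (3*10)*21 = 30*21 = 630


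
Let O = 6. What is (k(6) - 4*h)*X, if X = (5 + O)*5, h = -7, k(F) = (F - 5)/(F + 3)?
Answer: 13915/9 ≈ 1546.1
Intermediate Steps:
k(F) = (-5 + F)/(3 + F)
X = 55 (X = (5 + 6)*5 = 11*5 = 55)
(k(6) - 4*h)*X = ((-5 + 6)/(3 + 6) - 4*(-7))*55 = (1/9 + 28)*55 = (253/9)*55 = 13915/9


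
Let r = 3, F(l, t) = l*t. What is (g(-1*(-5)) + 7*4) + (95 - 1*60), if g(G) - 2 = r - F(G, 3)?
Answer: 53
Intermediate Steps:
g(G) = 5 - 3*G (g(G) = 2 + (3 - G*3) = 2 + (3 - 3*G) = 5 - 3*G)
(g(-1*(-5)) + 7*4) + (95 - 1*60) = ((5 - (-3)*(-5)) + 7*4) + (95 - 1*60) = ((5 - 3*5) + 28) + (95 - 60) = ((5 - 15) + 28) + 35 = (-10 + 28) + 35 = 18 + 35 = 53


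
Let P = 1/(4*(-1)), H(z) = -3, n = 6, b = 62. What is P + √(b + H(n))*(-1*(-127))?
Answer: -¼ + 127*√59 ≈ 975.26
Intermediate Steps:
P = -¼ (P = 1/(-4) = -¼ ≈ -0.25000)
P + √(b + H(n))*(-1*(-127)) = -¼ + √(62 - 3)*(-1*(-127)) = -¼ + √59*127 = -¼ + 127*√59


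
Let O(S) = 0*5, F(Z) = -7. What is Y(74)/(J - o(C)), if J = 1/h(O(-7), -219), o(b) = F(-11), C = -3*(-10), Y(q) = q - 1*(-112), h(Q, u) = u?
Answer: 20367/766 ≈ 26.589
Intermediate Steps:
O(S) = 0
Y(q) = 112 + q (Y(q) = q + 112 = 112 + q)
C = 30
o(b) = -7
J = -1/219 (J = 1/(-219) = -1/219 ≈ -0.0045662)
Y(74)/(J - o(C)) = (112 + 74)/(-1/219 - 1*(-7)) = 186/(-1/219 + 7) = 186/(1532/219) = 186*(219/1532) = 20367/766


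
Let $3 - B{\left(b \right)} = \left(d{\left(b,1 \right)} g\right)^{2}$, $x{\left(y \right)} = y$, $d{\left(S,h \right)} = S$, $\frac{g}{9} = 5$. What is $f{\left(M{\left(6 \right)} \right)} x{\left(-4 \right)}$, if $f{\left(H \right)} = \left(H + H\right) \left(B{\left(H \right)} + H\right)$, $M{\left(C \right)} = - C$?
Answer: $-3499344$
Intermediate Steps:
$g = 45$ ($g = 9 \cdot 5 = 45$)
$B{\left(b \right)} = 3 - 2025 b^{2}$ ($B{\left(b \right)} = 3 - \left(b 45\right)^{2} = 3 - \left(45 b\right)^{2} = 3 - 2025 b^{2}$)
$f{\left(H \right)} = 2 H \left(3 + H - 2025 H^{2}\right)$ ($f{\left(H \right)} = \left(H + H\right) \left(\left(3 - 2025 H^{2}\right) + H\right) = 2 H \left(3 + H - 2025 H^{2}\right)$)
$f{\left(M{\left(6 \right)} \right)} x{\left(-4 \right)} = 2 \left(\left(-1\right) 6\right) \left(3 - 6 - 2025 \left(\left(-1\right) 6\right)^{2}\right) \left(-4\right) = 2 \left(-6\right) \left(3 - 6 - 2025 \left(-6\right)^{2}\right) \left(-4\right) = 2 \left(-6\right) \left(3 - 6 - 72900\right) \left(-4\right) = 2 \left(-6\right) \left(-72903\right) \left(-4\right) = 874836 \left(-4\right) = -3499344$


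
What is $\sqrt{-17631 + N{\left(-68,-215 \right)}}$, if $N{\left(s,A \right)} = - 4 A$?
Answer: $i \sqrt{16771} \approx 129.5 i$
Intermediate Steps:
$\sqrt{-17631 + N{\left(-68,-215 \right)}} = \sqrt{-17631 - -860} = \sqrt{-17631 + 860} = \sqrt{-16771} = i \sqrt{16771}$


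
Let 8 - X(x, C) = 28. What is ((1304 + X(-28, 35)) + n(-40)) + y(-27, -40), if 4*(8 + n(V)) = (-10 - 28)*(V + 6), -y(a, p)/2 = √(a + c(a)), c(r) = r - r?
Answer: 1599 - 6*I*√3 ≈ 1599.0 - 10.392*I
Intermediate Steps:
c(r) = 0
X(x, C) = -20 (X(x, C) = 8 - 1*28 = 8 - 28 = -20)
y(a, p) = -2*√a (y(a, p) = -2*√(a + 0) = -2*√a)
n(V) = -65 - 19*V/2 (n(V) = -8 + ((-10 - 28)*(V + 6))/4 = -8 + (-38*(6 + V))/4 = -8 + (-228 - 38*V)/4 = -8 + (-57 - 19*V/2) = -65 - 19*V/2)
((1304 + X(-28, 35)) + n(-40)) + y(-27, -40) = ((1304 - 20) + (-65 - 19/2*(-40))) - 6*I*√3 = (1284 + (-65 + 380)) - 6*I*√3 = (1284 + 315) - 6*I*√3 = 1599 - 6*I*√3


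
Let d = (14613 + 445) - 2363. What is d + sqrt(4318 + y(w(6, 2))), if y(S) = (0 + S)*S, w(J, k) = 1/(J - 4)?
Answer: 12695 + sqrt(17273)/2 ≈ 12761.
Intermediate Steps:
w(J, k) = 1/(-4 + J)
y(S) = S**2 (y(S) = S*S = S**2)
d = 12695 (d = 15058 - 2363 = 12695)
d + sqrt(4318 + y(w(6, 2))) = 12695 + sqrt(4318 + (1/(-4 + 6))**2) = 12695 + sqrt(4318 + (1/2)**2) = 12695 + sqrt(4318 + 1/4) = 12695 + sqrt(17273/4) = 12695 + sqrt(17273)/2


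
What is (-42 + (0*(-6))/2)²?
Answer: 1764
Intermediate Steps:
(-42 + (0*(-6))/2)² = (-42 + 0*(½))² = (-42 + 0)² = (-42)² = 1764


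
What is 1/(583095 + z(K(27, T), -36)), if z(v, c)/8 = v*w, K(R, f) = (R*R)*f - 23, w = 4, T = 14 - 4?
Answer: 1/815639 ≈ 1.2260e-6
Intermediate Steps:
T = 10
K(R, f) = -23 + f*R² (K(R, f) = R²*f - 23 = f*R² - 23 = -23 + f*R²)
z(v, c) = 32*v (z(v, c) = 8*(v*4) = 8*(4*v) = 32*v)
1/(583095 + z(K(27, T), -36)) = 1/(583095 + 32*(-23 + 10*27²)) = 1/(583095 + 32*(-23 + 10*729)) = 1/(583095 + 32*(-23 + 7290)) = 1/(583095 + 32*7267) = 1/(583095 + 232544) = 1/815639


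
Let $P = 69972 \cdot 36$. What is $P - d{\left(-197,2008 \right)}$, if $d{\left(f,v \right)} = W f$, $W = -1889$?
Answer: $2146859$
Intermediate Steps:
$d{\left(f,v \right)} = - 1889 f$
$P = 2518992$
$P - d{\left(-197,2008 \right)} = 2518992 - \left(-1889\right) \left(-197\right) = 2518992 - 372133 = 2146859$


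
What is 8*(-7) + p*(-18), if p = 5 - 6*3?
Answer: 178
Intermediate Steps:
p = -13 (p = 5 - 18 = -13)
8*(-7) + p*(-18) = 8*(-7) - 13*(-18) = -56 + 234 = 178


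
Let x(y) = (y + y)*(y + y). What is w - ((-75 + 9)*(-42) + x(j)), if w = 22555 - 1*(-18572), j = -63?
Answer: 22479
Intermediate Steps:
x(y) = 4*y² (x(y) = (2*y)*(2*y) = 4*y²)
w = 41127 (w = 22555 + 18572 = 41127)
w - ((-75 + 9)*(-42) + x(j)) = 41127 - ((-75 + 9)*(-42) + 4*(-63)²) = 41127 - (-66*(-42) + 4*3969) = 41127 - (2772 + 15876) = 41127 - 1*18648 = 41127 - 18648 = 22479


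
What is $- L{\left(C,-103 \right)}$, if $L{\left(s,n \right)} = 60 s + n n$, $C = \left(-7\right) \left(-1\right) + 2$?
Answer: $-11149$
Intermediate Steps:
$C = 9$ ($C = 7 + 2 = 9$)
$L{\left(s,n \right)} = n^{2} + 60 s$ ($L{\left(s,n \right)} = 60 s + n^{2} = n^{2} + 60 s$)
$- L{\left(C,-103 \right)} = - (\left(-103\right)^{2} + 60 \cdot 9) = - (10609 + 540) = \left(-1\right) 11149 = -11149$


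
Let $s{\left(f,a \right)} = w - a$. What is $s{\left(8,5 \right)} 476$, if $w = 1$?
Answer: $-1904$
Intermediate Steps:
$s{\left(f,a \right)} = 1 - a$
$s{\left(8,5 \right)} 476 = \left(1 - 5\right) 476 = \left(-4\right) 476 = -1904$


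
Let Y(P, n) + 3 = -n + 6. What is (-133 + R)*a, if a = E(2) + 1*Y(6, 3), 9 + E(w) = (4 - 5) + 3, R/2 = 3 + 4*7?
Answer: 497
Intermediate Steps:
R = 62 (R = 2*(3 + 4*7) = 2*(3 + 28) = 2*31 = 62)
E(w) = -7 (E(w) = -9 + ((4 - 5) + 3) = -9 + (-1 + 3) = -9 + 2 = -7)
Y(P, n) = 3 - n (Y(P, n) = -3 + (-n + 6) = -3 + (6 - n) = 3 - n)
a = -7 (a = -7 + 1*(3 - 1*3) = -7 + 1*(3 - 3) = -7 + 1*0 = -7 + 0 = -7)
(-133 + R)*a = (-133 + 62)*(-7) = -71*(-7) = 497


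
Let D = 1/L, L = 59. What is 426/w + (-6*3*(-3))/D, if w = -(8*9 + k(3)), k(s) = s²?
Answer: 85880/27 ≈ 3180.7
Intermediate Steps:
D = 1/59 ≈ 0.016949
w = -81 (w = -(8*9 + 3²) = -(72 + 9) = -1*81 = -81)
426/w + (-6*3*(-3))/D = 426/(-81) + (-6*3*(-3))/(1/59) = 426*(-1/81) - 18*(-3)*59 = -142/27 + 54*59 = -142/27 + 3186 = 85880/27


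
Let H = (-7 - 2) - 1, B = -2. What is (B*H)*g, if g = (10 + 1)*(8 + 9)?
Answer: 3740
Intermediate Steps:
H = -10 (H = -9 - 1 = -10)
g = 187 (g = 11*17 = 187)
(B*H)*g = -2*(-10)*187 = 20*187 = 3740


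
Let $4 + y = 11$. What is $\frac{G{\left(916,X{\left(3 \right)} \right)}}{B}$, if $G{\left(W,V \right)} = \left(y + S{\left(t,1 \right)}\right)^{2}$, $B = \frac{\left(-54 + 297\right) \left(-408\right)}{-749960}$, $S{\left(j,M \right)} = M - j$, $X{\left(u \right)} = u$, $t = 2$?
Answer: $\frac{374980}{1377} \approx 272.32$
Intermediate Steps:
$y = 7$ ($y = -4 + 11 = 7$)
$B = \frac{12393}{93745}$ ($B = 243 \left(-408\right) \left(- \frac{1}{749960}\right) = \left(-99144\right) \left(- \frac{1}{749960}\right) = \frac{12393}{93745} \approx 0.1322$)
$G{\left(W,V \right)} = 36$ ($G{\left(W,V \right)} = \left(7 + \left(1 - 2\right)\right)^{2} = \left(7 - 1\right)^{2} = 6^{2} = 36$)
$\frac{G{\left(916,X{\left(3 \right)} \right)}}{B} = \frac{36}{\frac{12393}{93745}} = 36 \cdot \frac{93745}{12393} = \frac{374980}{1377}$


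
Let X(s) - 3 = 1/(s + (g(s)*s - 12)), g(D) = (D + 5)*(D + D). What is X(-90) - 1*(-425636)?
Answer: 586148318177/1377102 ≈ 4.2564e+5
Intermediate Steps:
g(D) = 2*D*(5 + D) (g(D) = (5 + D)*(2*D) = 2*D*(5 + D))
X(s) = 3 + 1/(-12 + s + 2*s**2*(5 + s)) (X(s) = 3 + 1/(s + ((2*s*(5 + s))*s - 12)) = 3 + 1/(s + (2*s**2*(5 + s) - 12)) = 3 + 1/(s + (-12 + 2*s**2*(5 + s))) = 3 + 1/(-12 + s + 2*s**2*(5 + s)))
X(-90) - 1*(-425636) = (-35 + 3*(-90) + 6*(-90)**2*(5 - 90))/(-12 - 90 + 2*(-90)**2*(5 - 90)) - 1*(-425636) = (-35 - 270 + 6*8100*(-85))/(-12 - 90 + 2*8100*(-85)) + 425636 = (-35 - 270 - 4131000)/(-12 - 90 - 1377000) + 425636 = -4131305/(-1377102) + 425636 = -1/1377102*(-4131305) + 425636 = 4131305/1377102 + 425636 = 586148318177/1377102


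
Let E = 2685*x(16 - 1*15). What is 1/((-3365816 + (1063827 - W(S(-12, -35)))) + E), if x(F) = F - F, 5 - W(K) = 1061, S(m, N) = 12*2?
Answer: -1/2300933 ≈ -4.3461e-7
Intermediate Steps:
S(m, N) = 24
W(K) = -1056 (W(K) = 5 - 1*1061 = 5 - 1061 = -1056)
x(F) = 0
E = 0 (E = 2685*0 = 0)
1/((-3365816 + (1063827 - W(S(-12, -35)))) + E) = 1/((-3365816 + (1063827 - 1*(-1056))) + 0) = 1/((-3365816 + (1063827 + 1056)) + 0) = 1/((-3365816 + 1064883) + 0) = 1/(-2300933 + 0) = 1/(-2300933) = -1/2300933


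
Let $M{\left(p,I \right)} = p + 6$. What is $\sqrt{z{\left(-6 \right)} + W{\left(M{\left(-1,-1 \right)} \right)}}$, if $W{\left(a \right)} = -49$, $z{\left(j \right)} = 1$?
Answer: $4 i \sqrt{3} \approx 6.9282 i$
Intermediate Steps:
$M{\left(p,I \right)} = 6 + p$
$\sqrt{z{\left(-6 \right)} + W{\left(M{\left(-1,-1 \right)} \right)}} = \sqrt{1 - 49} = \sqrt{-48} = 4 i \sqrt{3}$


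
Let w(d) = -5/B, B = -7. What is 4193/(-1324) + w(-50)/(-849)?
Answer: -24925619/7868532 ≈ -3.1678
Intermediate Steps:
w(d) = 5/7 (w(d) = -5/(-7) = -5*(-⅐) = 5/7)
4193/(-1324) + w(-50)/(-849) = 4193/(-1324) + (5/7)/(-849) = 4193*(-1/1324) + (5/7)*(-1/849) = -4193/1324 - 5/5943 = -24925619/7868532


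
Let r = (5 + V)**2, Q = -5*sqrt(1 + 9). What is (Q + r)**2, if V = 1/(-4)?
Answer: 194321/256 - 1805*sqrt(10)/8 ≈ 45.578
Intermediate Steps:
V = -1/4 ≈ -0.25000
Q = -5*sqrt(10) ≈ -15.811
r = 361/16 (r = (5 - 1/4)**2 = (19/4)**2 = 361/16 ≈ 22.563)
(Q + r)**2 = (-5*sqrt(10) + 361/16)**2 = (361/16 - 5*sqrt(10))**2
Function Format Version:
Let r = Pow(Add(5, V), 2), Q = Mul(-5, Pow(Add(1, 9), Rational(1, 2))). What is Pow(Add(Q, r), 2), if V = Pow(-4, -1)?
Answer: Add(Rational(194321, 256), Mul(Rational(-1805, 8), Pow(10, Rational(1, 2)))) ≈ 45.578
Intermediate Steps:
V = Rational(-1, 4) ≈ -0.25000
Q = Mul(-5, Pow(10, Rational(1, 2))) ≈ -15.811
r = Rational(361, 16) (r = Pow(Add(5, Rational(-1, 4)), 2) = Pow(Rational(19, 4), 2) = Rational(361, 16) ≈ 22.563)
Pow(Add(Q, r), 2) = Pow(Add(Mul(-5, Pow(10, Rational(1, 2))), Rational(361, 16)), 2) = Pow(Add(Rational(361, 16), Mul(-5, Pow(10, Rational(1, 2)))), 2)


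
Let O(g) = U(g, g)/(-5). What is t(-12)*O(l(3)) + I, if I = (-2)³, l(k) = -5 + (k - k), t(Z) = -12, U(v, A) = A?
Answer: -20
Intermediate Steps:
l(k) = -5 (l(k) = -5 + 0 = -5)
I = -8
O(g) = -g/5 (O(g) = g/(-5) = g*(-⅕) = -g/5)
t(-12)*O(l(3)) + I = -(-12)*(-5)/5 - 8 = -12*1 - 8 = -12 - 8 = -20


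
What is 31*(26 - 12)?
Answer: 434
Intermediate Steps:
31*(26 - 12) = 31*14 = 434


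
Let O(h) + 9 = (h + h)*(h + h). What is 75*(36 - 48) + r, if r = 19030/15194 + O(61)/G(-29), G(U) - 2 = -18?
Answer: -222249935/121552 ≈ -1828.4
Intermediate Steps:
G(U) = -16 (G(U) = 2 - 18 = -16)
O(h) = -9 + 4*h² (O(h) = -9 + (h + h)*(h + h) = -9 + (2*h)*(2*h) = -9 + 4*h²)
r = -112853135/121552 (r = 19030/15194 + (-9 + 4*61²)/(-16) = 19030*(1/15194) + (-9 + 4*3721)*(-1/16) = 9515/7597 + (-9 + 14884)*(-1/16) = 9515/7597 + 14875*(-1/16) = 9515/7597 - 14875/16 = -112853135/121552 ≈ -928.43)
75*(36 - 48) + r = 75*(36 - 48) - 112853135/121552 = 75*(-12) - 112853135/121552 = -900 - 112853135/121552 = -222249935/121552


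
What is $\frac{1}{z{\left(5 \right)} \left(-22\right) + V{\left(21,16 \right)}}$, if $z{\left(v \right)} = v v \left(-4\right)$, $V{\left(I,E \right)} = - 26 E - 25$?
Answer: $\frac{1}{1759} \approx 0.0005685$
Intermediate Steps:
$V{\left(I,E \right)} = -25 - 26 E$
$z{\left(v \right)} = - 4 v^{2}$ ($z{\left(v \right)} = v^{2} \left(-4\right) = - 4 v^{2}$)
$\frac{1}{z{\left(5 \right)} \left(-22\right) + V{\left(21,16 \right)}} = \frac{1}{- 4 \cdot 5^{2} \left(-22\right) - 441} = \frac{1}{\left(-4\right) 25 \left(-22\right) - 441} = \frac{1}{\left(-100\right) \left(-22\right) - 441} = \frac{1}{2200 - 441} = \frac{1}{1759}$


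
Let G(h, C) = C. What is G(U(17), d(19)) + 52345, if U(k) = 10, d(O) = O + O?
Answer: 52383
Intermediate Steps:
d(O) = 2*O
G(U(17), d(19)) + 52345 = 2*19 + 52345 = 38 + 52345 = 52383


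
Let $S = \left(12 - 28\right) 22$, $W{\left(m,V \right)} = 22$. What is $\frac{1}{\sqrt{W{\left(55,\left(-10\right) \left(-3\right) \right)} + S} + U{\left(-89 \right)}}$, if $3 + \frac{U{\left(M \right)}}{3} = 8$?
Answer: $\frac{1}{37} - \frac{i \sqrt{330}}{555} \approx 0.027027 - 0.032731 i$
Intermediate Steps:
$U{\left(M \right)} = 15$ ($U{\left(M \right)} = -9 + 3 \cdot 8 = -9 + 24 = 15$)
$S = -352$ ($S = \left(-16\right) 22 = -352$)
$\frac{1}{\sqrt{W{\left(55,\left(-10\right) \left(-3\right) \right)} + S} + U{\left(-89 \right)}} = \frac{1}{\sqrt{22 - 352} + 15} = \frac{1}{\sqrt{-330} + 15} = \frac{1}{i \sqrt{330} + 15} = \frac{1}{15 + i \sqrt{330}}$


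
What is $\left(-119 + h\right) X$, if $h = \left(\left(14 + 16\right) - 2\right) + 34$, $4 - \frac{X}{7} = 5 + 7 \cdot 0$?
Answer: $399$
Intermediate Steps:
$X = -7$ ($X = 28 - 7 \left(5 + 7 \cdot 0\right) = 28 - 7 \left(5 + 0\right) = 28 - 35 = -7$)
$h = 62$ ($h = \left(30 - 2\right) + 34 = 28 + 34 = 62$)
$\left(-119 + h\right) X = \left(-119 + 62\right) \left(-7\right) = \left(-57\right) \left(-7\right) = 399$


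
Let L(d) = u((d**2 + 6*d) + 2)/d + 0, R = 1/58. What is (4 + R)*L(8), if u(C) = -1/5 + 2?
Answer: 2097/2320 ≈ 0.90388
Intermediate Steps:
u(C) = 9/5 (u(C) = -1*1/5 + 2 = -1/5 + 2 = 9/5)
R = 1/58 ≈ 0.017241
L(d) = 9/(5*d) (L(d) = 9/(5*d) + 0 = 9/(5*d))
(4 + R)*L(8) = (4 + 1/58)*((9/5)/8) = 233*((9/5)*(1/8))/58 = (233/58)*(9/40) = 2097/2320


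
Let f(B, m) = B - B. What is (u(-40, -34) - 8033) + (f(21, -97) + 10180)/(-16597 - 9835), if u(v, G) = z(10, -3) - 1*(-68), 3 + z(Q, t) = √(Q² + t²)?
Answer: -52655089/6608 + √109 ≈ -7957.9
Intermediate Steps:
f(B, m) = 0
z(Q, t) = -3 + √(Q² + t²)
u(v, G) = 65 + √109 (u(v, G) = (-3 + √(10² + (-3)²)) - 1*(-68) = (-3 + √(100 + 9)) + 68 = (-3 + √109) + 68 = 65 + √109)
(u(-40, -34) - 8033) + (f(21, -97) + 10180)/(-16597 - 9835) = ((65 + √109) - 8033) + (0 + 10180)/(-16597 - 9835) = (-7968 + √109) + 10180/(-26432) = (-7968 + √109) + 10180*(-1/26432) = (-7968 + √109) - 2545/6608 = -52655089/6608 + √109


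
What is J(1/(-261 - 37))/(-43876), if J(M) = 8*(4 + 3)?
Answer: -2/1567 ≈ -0.0012763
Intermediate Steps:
J(M) = 56 (J(M) = 8*7 = 56)
J(1/(-261 - 37))/(-43876) = 56/(-43876) = 56*(-1/43876) = -2/1567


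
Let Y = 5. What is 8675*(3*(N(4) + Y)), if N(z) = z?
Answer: 234225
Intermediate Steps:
8675*(3*(N(4) + Y)) = 8675*(3*(4 + 5)) = 8675*(3*9) = 8675*27 = 234225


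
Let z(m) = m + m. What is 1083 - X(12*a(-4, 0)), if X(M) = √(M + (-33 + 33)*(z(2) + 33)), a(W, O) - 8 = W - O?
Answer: 1083 - 4*√3 ≈ 1076.1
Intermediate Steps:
z(m) = 2*m
a(W, O) = 8 + W - O (a(W, O) = 8 + (W - O) = 8 + W - O)
X(M) = √M (X(M) = √(M + (-33 + 33)*(2*2 + 33)) = √(M + 0*(4 + 33)) = √(M + 0*37) = √(M + 0) = √M)
1083 - X(12*a(-4, 0)) = 1083 - √(12*(8 - 4 - 1*0)) = 1083 - √(12*(8 - 4 + 0)) = 1083 - √(12*4) = 1083 - √48 = 1083 - 4*√3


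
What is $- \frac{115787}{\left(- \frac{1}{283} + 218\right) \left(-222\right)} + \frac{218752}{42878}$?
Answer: $\frac{129441413095}{17272073082} \approx 7.4943$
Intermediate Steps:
$- \frac{115787}{\left(- \frac{1}{283} + 218\right) \left(-222\right)} + \frac{218752}{42878} = - \frac{115787}{\left(\left(-1\right) \frac{1}{283} + 218\right) \left(-222\right)} + 218752 \cdot \frac{1}{42878} = - \frac{115787}{\left(- \frac{1}{283} + 218\right) \left(-222\right)} + \frac{109376}{21439} = - \frac{115787}{\frac{61693}{283} \left(-222\right)} + \frac{109376}{21439} = - \frac{115787}{- \frac{13695846}{283}} + \frac{109376}{21439} = \left(-115787\right) \left(- \frac{283}{13695846}\right) + \frac{109376}{21439} = \frac{1927513}{805638} + \frac{109376}{21439} = \frac{129441413095}{17272073082}$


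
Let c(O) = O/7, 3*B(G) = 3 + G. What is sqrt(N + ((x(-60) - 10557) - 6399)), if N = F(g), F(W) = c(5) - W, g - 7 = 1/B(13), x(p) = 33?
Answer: I*sqrt(13272707)/28 ≈ 130.11*I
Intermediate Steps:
B(G) = 1 + G/3 (B(G) = (3 + G)/3 = 1 + G/3)
g = 115/16 (g = 7 + 1/(1 + (1/3)*13) = 7 + 1/(1 + 13/3) = 7 + 1/(16/3) = 7 + 3/16 = 115/16 ≈ 7.1875)
c(O) = O/7 (c(O) = O*(1/7) = O/7)
F(W) = 5/7 - W (F(W) = (1/7)*5 - W = 5/7 - W)
N = -725/112 (N = 5/7 - 1*115/16 = 5/7 - 115/16 = -725/112 ≈ -6.4732)
sqrt(N + ((x(-60) - 10557) - 6399)) = sqrt(-725/112 + ((33 - 10557) - 6399)) = sqrt(-725/112 + (-10524 - 6399)) = sqrt(-725/112 - 16923) = sqrt(-1896101/112) = I*sqrt(13272707)/28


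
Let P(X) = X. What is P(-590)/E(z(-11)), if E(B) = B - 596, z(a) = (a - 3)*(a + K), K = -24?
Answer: 295/53 ≈ 5.5660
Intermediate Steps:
z(a) = (-24 + a)*(-3 + a) (z(a) = (a - 3)*(a - 24) = (-3 + a)*(-24 + a) = (-24 + a)*(-3 + a))
E(B) = -596 + B
P(-590)/E(z(-11)) = -590/(-596 + (72 + (-11)² - 27*(-11))) = -590/(-596 + (72 + 121 + 297)) = -590/(-596 + 490) = -590/(-106) = -590*(-1/106) = 295/53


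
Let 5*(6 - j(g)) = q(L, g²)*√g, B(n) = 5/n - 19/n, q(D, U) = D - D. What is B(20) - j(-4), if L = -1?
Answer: -67/10 ≈ -6.7000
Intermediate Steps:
q(D, U) = 0
B(n) = -14/n
j(g) = 6 (j(g) = 6 - 0*√g = 6 - ⅕*0 = 6 + 0 = 6)
B(20) - j(-4) = -14/20 - 1*6 = -14*1/20 - 6 = -7/10 - 6 = -67/10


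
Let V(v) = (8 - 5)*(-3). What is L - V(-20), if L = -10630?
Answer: -10621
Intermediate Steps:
V(v) = -9 (V(v) = 3*(-3) = -9)
L - V(-20) = -10630 - 1*(-9) = -10630 + 9 = -10621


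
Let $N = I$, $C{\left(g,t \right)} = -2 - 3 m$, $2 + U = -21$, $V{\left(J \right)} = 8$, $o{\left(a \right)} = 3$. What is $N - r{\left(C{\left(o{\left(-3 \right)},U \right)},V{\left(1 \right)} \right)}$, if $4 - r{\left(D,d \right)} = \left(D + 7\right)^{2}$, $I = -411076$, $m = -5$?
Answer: $-410680$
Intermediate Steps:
$U = -23$ ($U = -2 - 21 = -23$)
$C{\left(g,t \right)} = 13$ ($C{\left(g,t \right)} = -2 - -15 = -2 + 15 = 13$)
$r{\left(D,d \right)} = 4 - \left(7 + D\right)^{2}$ ($r{\left(D,d \right)} = 4 - \left(D + 7\right)^{2} = 4 - \left(7 + D\right)^{2}$)
$N = -411076$
$N - r{\left(C{\left(o{\left(-3 \right)},U \right)},V{\left(1 \right)} \right)} = -411076 - \left(4 - \left(7 + 13\right)^{2}\right) = -411076 - \left(4 - 20^{2}\right) = -411076 - \left(4 - 400\right) = -411076 - -396 = -411076 + 396 = -410680$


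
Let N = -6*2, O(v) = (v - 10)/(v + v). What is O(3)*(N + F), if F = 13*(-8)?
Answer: 406/3 ≈ 135.33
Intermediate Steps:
O(v) = (-10 + v)/(2*v) (O(v) = (-10 + v)/((2*v)) = (-10 + v)*(1/(2*v)) = (-10 + v)/(2*v))
F = -104
N = -12
O(3)*(N + F) = ((½)*(-10 + 3)/3)*(-12 - 104) = ((½)*(⅓)*(-7))*(-116) = -7/6*(-116) = 406/3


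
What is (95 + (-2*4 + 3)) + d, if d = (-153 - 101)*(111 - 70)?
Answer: -10324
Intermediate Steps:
d = -10414 (d = -254*41 = -10414)
(95 + (-2*4 + 3)) + d = (95 + (-2*4 + 3)) - 10414 = (95 + (-8 + 3)) - 10414 = (95 - 5) - 10414 = 90 - 10414 = -10324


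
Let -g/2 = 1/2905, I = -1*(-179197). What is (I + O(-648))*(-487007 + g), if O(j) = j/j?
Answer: -253521326879726/2905 ≈ -8.7271e+10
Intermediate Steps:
I = 179197
O(j) = 1
g = -2/2905 ≈ -0.00068847
(I + O(-648))*(-487007 + g) = (179197 + 1)*(-487007 - 2/2905) = 179198*(-1414755337/2905) = -253521326879726/2905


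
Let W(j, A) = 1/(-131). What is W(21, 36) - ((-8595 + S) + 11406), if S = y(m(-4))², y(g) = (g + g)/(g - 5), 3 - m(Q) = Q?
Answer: -374661/131 ≈ -2860.0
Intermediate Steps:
W(j, A) = -1/131
m(Q) = 3 - Q
y(g) = 2*g/(-5 + g) (y(g) = (2*g)/(-5 + g) = 2*g/(-5 + g))
S = 49 (S = (2*(3 - 1*(-4))/(-5 + (3 - 1*(-4))))² = (2*(3 + 4)/(-5 + (3 + 4)))² = (2*7/(-5 + 7))² = (2*7/2)² = (2*7*(½))² = 7² = 49)
W(21, 36) - ((-8595 + S) + 11406) = -1/131 - ((-8595 + 49) + 11406) = -1/131 - (-8546 + 11406) = -1/131 - 1*2860 = -1/131 - 2860 = -374661/131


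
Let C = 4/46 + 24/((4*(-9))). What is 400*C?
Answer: -16000/69 ≈ -231.88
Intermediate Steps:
C = -40/69 (C = 4*(1/46) + 24/(-36) = 2/23 + 24*(-1/36) = 2/23 - 2/3 = -40/69 ≈ -0.57971)
400*C = 400*(-40/69) = -16000/69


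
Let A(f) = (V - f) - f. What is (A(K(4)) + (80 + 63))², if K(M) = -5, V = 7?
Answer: 25600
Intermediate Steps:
A(f) = 7 - 2*f (A(f) = (7 - f) - f = 7 - 2*f)
(A(K(4)) + (80 + 63))² = ((7 - 2*(-5)) + (80 + 63))² = ((7 + 10) + 143)² = (17 + 143)² = 160² = 25600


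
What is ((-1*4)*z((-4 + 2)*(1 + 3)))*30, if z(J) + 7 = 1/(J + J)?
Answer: 1695/2 ≈ 847.50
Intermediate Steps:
z(J) = -7 + 1/(2*J) (z(J) = -7 + 1/(J + J) = -7 + 1/(2*J))
((-1*4)*z((-4 + 2)*(1 + 3)))*30 = ((-1*4)*(-7 + 1/(2*(((-4 + 2)*(1 + 3))))))*30 = -4*(-7 + 1/(2*((-2*4))))*30 = -4*(-7 + (1/2)/(-8))*30 = -4*(-7 + (1/2)*(-1/8))*30 = -4*(-7 - 1/16)*30 = -4*(-113/16)*30 = (113/4)*30 = 1695/2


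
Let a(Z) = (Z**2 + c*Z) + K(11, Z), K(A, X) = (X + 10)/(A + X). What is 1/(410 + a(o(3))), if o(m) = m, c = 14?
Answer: 14/6467 ≈ 0.0021648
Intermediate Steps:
K(A, X) = (10 + X)/(A + X)
a(Z) = Z**2 + 14*Z + (10 + Z)/(11 + Z) (a(Z) = (Z**2 + 14*Z) + (10 + Z)/(11 + Z) = Z**2 + 14*Z + (10 + Z)/(11 + Z))
1/(410 + a(o(3))) = 1/(410 + (10 + 3 + 3*(11 + 3)*(14 + 3))/(11 + 3)) = 1/(410 + (10 + 3 + 3*14*17)/14) = 1/(410 + (10 + 3 + 714)/14) = 1/(410 + (1/14)*727) = 1/(410 + 727/14) = 1/(6467/14) = 14/6467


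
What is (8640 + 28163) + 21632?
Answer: 58435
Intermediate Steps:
(8640 + 28163) + 21632 = 36803 + 21632 = 58435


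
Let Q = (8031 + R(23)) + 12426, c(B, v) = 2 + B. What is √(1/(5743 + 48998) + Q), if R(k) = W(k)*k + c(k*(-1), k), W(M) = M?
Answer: √62823238557906/54741 ≈ 144.79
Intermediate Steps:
R(k) = 2 + k² - k (R(k) = k*k + (2 + k*(-1)) = k² + (2 - k) = 2 + k² - k)
Q = 20965 (Q = (8031 + (2 + 23² - 1*23)) + 12426 = (8031 + (2 + 529 - 23)) + 12426 = (8031 + 508) + 12426 = 8539 + 12426 = 20965)
√(1/(5743 + 48998) + Q) = √(1/(5743 + 48998) + 20965) = √(1/54741 + 20965) = √(1147645066/54741) = √62823238557906/54741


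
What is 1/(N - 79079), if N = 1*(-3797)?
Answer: -1/82876 ≈ -1.2066e-5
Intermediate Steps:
N = -3797
1/(N - 79079) = 1/(-3797 - 79079) = 1/(-82876) = -1/82876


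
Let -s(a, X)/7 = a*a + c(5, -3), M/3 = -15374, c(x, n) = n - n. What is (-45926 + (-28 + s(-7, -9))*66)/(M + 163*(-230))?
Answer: 17603/20903 ≈ 0.84213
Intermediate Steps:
c(x, n) = 0
M = -46122 (M = 3*(-15374) = -46122)
s(a, X) = -7*a² (s(a, X) = -7*(a*a + 0) = -7*(a² + 0) = -7*a²)
(-45926 + (-28 + s(-7, -9))*66)/(M + 163*(-230)) = (-45926 + (-28 - 7*(-7)²)*66)/(-46122 + 163*(-230)) = (-45926 + (-28 - 7*49)*66)/(-46122 - 37490) = (-45926 + (-28 - 343)*66)/(-83612) = (-45926 - 371*66)*(-1/83612) = (-45926 - 24486)*(-1/83612) = -70412*(-1/83612) = 17603/20903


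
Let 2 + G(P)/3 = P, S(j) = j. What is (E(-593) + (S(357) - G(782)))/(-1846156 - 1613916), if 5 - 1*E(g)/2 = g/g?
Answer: 1975/3460072 ≈ 0.00057080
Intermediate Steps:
G(P) = -6 + 3*P
E(g) = 8 (E(g) = 10 - 2*g/g = 10 - 2*1 = 10 - 2 = 8)
(E(-593) + (S(357) - G(782)))/(-1846156 - 1613916) = (8 + (357 - (-6 + 3*782)))/(-1846156 - 1613916) = (8 + (357 - (-6 + 2346)))/(-3460072) = (8 + (357 - 1*2340))*(-1/3460072) = (8 + (357 - 2340))*(-1/3460072) = (8 - 1983)*(-1/3460072) = -1975*(-1/3460072) = 1975/3460072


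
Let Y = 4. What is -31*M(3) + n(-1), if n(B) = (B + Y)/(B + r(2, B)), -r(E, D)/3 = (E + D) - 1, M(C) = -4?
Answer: 121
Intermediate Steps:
r(E, D) = 3 - 3*D - 3*E (r(E, D) = -3*((E + D) - 1) = -3*((D + E) - 1) = -3*(-1 + D + E) = 3 - 3*D - 3*E)
n(B) = (4 + B)/(-3 - 2*B) (n(B) = (B + 4)/(B + (3 - 3*B - 3*2)) = (4 + B)/(B + (3 - 3*B - 6)) = (4 + B)/(B + (-3 - 3*B)) = (4 + B)/(-3 - 2*B))
-31*M(3) + n(-1) = -31*(-4) + (-4 - 1*(-1))/(3 + 2*(-1)) = 124 + (-4 + 1)/(3 - 2) = 124 - 3/1 = 124 + 1*(-3) = 124 - 3 = 121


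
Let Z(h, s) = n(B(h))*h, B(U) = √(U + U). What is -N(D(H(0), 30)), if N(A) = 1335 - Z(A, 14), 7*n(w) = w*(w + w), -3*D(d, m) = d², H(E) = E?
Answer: -1335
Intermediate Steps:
B(U) = √2*√U (B(U) = √(2*U) = √2*√U)
D(d, m) = -d²/3
n(w) = 2*w²/7 (n(w) = (w*(w + w))/7 = (w*(2*w))/7 = (2*w²)/7 = 2*w²/7)
Z(h, s) = 4*h²/7 (Z(h, s) = (2*(√2*√h)²/7)*h = (2*(2*h)/7)*h = (4*h/7)*h = 4*h²/7)
N(A) = 1335 - 4*A²/7
-N(D(H(0), 30)) = -(1335 - 4*(-⅓*0²)²/7) = -(1335 - 4*(-⅓*0)²/7) = -(1335 - 4/7*0²) = -(1335 - 4/7*0) = -(1335 + 0) = -1*1335 = -1335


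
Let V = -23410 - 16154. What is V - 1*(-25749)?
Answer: -13815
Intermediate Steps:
V = -39564
V - 1*(-25749) = -39564 - 1*(-25749) = -39564 + 25749 = -13815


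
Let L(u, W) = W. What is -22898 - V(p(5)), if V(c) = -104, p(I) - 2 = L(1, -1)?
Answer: -22794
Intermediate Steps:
p(I) = 1 (p(I) = 2 - 1 = 1)
-22898 - V(p(5)) = -22898 - 1*(-104) = -22898 + 104 = -22794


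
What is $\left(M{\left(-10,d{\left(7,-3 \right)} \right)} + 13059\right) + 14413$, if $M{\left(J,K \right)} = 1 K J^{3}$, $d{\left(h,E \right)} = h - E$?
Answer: $17472$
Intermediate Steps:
$M{\left(J,K \right)} = K J^{3}$
$\left(M{\left(-10,d{\left(7,-3 \right)} \right)} + 13059\right) + 14413 = \left(\left(7 - -3\right) \left(-10\right)^{3} + 13059\right) + 14413 = \left(\left(7 + 3\right) \left(-1000\right) + 13059\right) + 14413 = \left(10 \left(-1000\right) + 13059\right) + 14413 = \left(-10000 + 13059\right) + 14413 = 3059 + 14413 = 17472$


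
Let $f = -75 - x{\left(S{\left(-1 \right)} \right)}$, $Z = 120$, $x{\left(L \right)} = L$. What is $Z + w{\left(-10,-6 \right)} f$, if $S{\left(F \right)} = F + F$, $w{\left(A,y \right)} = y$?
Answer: $558$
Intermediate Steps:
$S{\left(F \right)} = 2 F$
$f = -73$ ($f = -75 - 2 \left(-1\right) = -75 - -2 = -75 + 2 = -73$)
$Z + w{\left(-10,-6 \right)} f = 120 - -438 = 120 + 438 = 558$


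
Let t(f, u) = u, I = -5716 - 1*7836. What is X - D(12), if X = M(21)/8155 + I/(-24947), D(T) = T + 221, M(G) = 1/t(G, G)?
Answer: -993124674298/4272298485 ≈ -232.46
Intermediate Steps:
I = -13552 (I = -5716 - 7836 = -13552)
M(G) = 1/G
D(T) = 221 + T
X = 2320872707/4272298485 (X = 1/(21*8155) - 13552/(-24947) = (1/21)*(1/8155) - 13552*(-1/24947) = 1/171255 + 13552/24947 = 2320872707/4272298485 ≈ 0.54324)
X - D(12) = 2320872707/4272298485 - (221 + 12) = 2320872707/4272298485 - 1*233 = 2320872707/4272298485 - 233 = -993124674298/4272298485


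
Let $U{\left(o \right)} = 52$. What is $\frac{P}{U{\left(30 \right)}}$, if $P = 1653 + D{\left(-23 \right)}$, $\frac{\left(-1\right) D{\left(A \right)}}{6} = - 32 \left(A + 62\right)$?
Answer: $\frac{9141}{52} \approx 175.79$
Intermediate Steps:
$D{\left(A \right)} = 11904 + 192 A$ ($D{\left(A \right)} = - 6 \left(- 32 \left(A + 62\right)\right) = - 6 \left(- 32 \left(62 + A\right)\right) = - 6 \left(-1984 - 32 A\right) = 11904 + 192 A$)
$P = 9141$ ($P = 1653 + \left(11904 + 192 \left(-23\right)\right) = 1653 + \left(11904 - 4416\right) = 1653 + 7488 = 9141$)
$\frac{P}{U{\left(30 \right)}} = \frac{9141}{52}$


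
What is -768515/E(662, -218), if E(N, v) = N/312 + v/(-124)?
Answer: -3716538540/18763 ≈ -1.9808e+5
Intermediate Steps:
E(N, v) = -v/124 + N/312 (E(N, v) = N*(1/312) + v*(-1/124) = N/312 - v/124 = -v/124 + N/312)
-768515/E(662, -218) = -768515/(-1/124*(-218) + (1/312)*662) = -768515/(109/62 + 331/156) = -768515/18763/4836 = -768515*4836/18763 = -3716538540/18763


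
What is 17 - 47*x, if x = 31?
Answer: -1440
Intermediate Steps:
17 - 47*x = 17 - 47*31 = 17 - 1457 = -1440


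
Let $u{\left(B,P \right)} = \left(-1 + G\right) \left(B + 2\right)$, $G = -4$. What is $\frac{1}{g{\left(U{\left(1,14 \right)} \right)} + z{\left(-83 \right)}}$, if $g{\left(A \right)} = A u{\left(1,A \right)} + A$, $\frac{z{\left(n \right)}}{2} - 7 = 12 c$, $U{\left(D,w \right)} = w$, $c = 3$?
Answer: $- \frac{1}{110} \approx -0.0090909$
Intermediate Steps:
$u{\left(B,P \right)} = -10 - 5 B$ ($u{\left(B,P \right)} = \left(-1 - 4\right) \left(B + 2\right) = - 5 \left(2 + B\right) = -10 - 5 B$)
$z{\left(n \right)} = 86$ ($z{\left(n \right)} = 14 + 2 \cdot 12 \cdot 3 = 14 + 2 \cdot 36 = 14 + 72 = 86$)
$g{\left(A \right)} = - 14 A$ ($g{\left(A \right)} = A \left(-10 - 5\right) + A = A \left(-15\right) + A = - 15 A + A = - 14 A$)
$\frac{1}{g{\left(U{\left(1,14 \right)} \right)} + z{\left(-83 \right)}} = \frac{1}{\left(-14\right) 14 + 86} = \frac{1}{-196 + 86} = \frac{1}{-110} = - \frac{1}{110}$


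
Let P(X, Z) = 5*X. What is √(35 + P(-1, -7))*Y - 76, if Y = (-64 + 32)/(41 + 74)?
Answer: -76 - 32*√30/115 ≈ -77.524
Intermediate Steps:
Y = -32/115 ≈ -0.27826
√(35 + P(-1, -7))*Y - 76 = √(35 + 5*(-1))*(-32/115) - 76 = √(35 - 5)*(-32/115) - 76 = √30*(-32/115) - 76 = -32*√30/115 - 76 = -76 - 32*√30/115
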